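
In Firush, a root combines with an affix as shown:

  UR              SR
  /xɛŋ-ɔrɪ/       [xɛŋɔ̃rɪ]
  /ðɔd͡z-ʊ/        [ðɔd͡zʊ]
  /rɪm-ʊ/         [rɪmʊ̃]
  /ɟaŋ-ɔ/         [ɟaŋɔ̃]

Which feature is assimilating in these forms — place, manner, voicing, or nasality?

The vowel /ɔ/ surfaces as nasalised [ɔ̃] next to the preceding nasal /ŋ/ — it has acquired the [+nasal] feature of its neighbour.
Likewise in the remaining data: /ʊ/ → [ʊ̃] after /m/ — each time a vowel is nasalised next to a preceding nasal.
No change occurs in [ðɔd͡zʊ] because the vowel at the boundary is adjacent to an oral consonant, not a nasal (/ʊ/ next to /d͡z/).

nasality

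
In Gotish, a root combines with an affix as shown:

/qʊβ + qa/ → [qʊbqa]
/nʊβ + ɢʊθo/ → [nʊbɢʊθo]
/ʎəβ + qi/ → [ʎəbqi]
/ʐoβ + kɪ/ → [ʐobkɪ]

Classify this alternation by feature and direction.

regressive manner assimilation

Underlying /β/ is realised as [b] next to /q/; /q/ itself does not change.
The change fricative → stop matches the manner of the following /q/, identifying this as manner assimilation.
Place and voice are unchanged, so the assimilation is partial, not total.
Checking the remaining alternations: /β/ → [b] before /ɢ/ (fricative → stop, matching a stop); /β/ → [b] before /k/ (fricative → stop, matching a stop) — only manner changes, and always toward the following segment.
The trigger is the following segment, so the direction is regressive (anticipatory).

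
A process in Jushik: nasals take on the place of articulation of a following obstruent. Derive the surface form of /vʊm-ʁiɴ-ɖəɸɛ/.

/m/ is a voiced bilabial nasal. The following trigger /ʁ/ is uvular, so /m/ must become uvular as well.
Changing only its place to uvular gives [ɴ] — the voiced uvular nasal.
The same rule applies at the second boundary: /ɴ/ → [ɳ] next to /ɖ/.

[vʊɴʁiɳɖəɸɛ]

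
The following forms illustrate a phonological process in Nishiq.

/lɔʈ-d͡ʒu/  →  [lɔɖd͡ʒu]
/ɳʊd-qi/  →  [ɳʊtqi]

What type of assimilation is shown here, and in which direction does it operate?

regressive voicing assimilation

Comparing underlying and surface forms, /ʈ/ → [ɖ] is the alternation; the neighbouring /d͡ʒ/ is constant.
/ʈ/ is voiceless while /d͡ʒ/ is voiced; the output [ɖ] is voiced, matching the trigger — so the feature that spreads is voicing.
Place and manner are unchanged, so the assimilation is partial, not total.
The same holds elsewhere in the data: /d/ → [t] before /q/ (voiced → voiceless, matching voiceless) — only voicing changes, and always toward the following segment.
The trigger is the following segment, so the direction is regressive (anticipatory).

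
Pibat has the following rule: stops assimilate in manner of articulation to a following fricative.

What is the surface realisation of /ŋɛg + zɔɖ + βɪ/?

/g/ is a voiced velar stop. The following trigger /z/ is a fricative, so /g/ must become a fricative as well.
The voiced velar fricative is [ɣ], so /g/ → [ɣ].
At the second juncture, /ɖ/ likewise becomes [ʐ] adjacent to /β/.

[ŋɛɣzɔʐβɪ]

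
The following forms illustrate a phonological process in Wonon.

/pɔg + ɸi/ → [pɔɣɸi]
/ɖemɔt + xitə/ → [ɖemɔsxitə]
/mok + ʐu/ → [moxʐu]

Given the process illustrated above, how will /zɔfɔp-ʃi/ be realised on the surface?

The data show regressive manner assimilation: /g/ → [ɣ] before /ɸ/; /t/ → [s] before /x/; /k/ → [x] before /ʐ/. In each pair only manner changes, matching the following consonant, while place and voice stay constant.
/p/ is a voiceless bilabial stop. The following trigger /ʃ/ is a fricative, so /p/ must become a fricative as well.
A voiceless bilabial fricative is [ɸ], so the surface segment is [ɸ].

[zɔfɔɸʃi]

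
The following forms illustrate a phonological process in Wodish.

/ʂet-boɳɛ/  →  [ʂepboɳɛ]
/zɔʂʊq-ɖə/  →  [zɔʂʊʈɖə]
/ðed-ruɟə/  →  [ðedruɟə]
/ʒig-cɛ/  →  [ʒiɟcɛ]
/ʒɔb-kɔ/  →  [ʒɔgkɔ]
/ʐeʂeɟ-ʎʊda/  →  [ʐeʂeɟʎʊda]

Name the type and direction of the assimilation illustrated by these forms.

The segment that alternates is /t/, which surfaces as [p] when adjacent to /b/.
/t/ is alveolar while /b/ is bilabial; the output [p] is bilabial, matching the trigger — so the feature that spreads is place.
Manner and voice are unchanged, so the assimilation is partial, not total.
The same holds elsewhere in the data: /q/ → [ʈ] before /ɖ/ (uvular → retroflex, matching retroflex); /g/ → [ɟ] before /c/ (velar → palatal, matching palatal); /b/ → [g] before /k/ (bilabial → velar, matching velar) — only place changes, and always toward the following segment.
No alternation appears in [ðedruɟə], [ʐeʂeɟʎʊda]: there the adjacent consonants already agree in place (/d/ and /r/ are both alveolar; /ɟ/ and /ʎ/ are both palatal), so these forms are consistent with the same rule.
Since the segment that changes precedes the conditioning segment, the assimilation is regressive.

regressive place assimilation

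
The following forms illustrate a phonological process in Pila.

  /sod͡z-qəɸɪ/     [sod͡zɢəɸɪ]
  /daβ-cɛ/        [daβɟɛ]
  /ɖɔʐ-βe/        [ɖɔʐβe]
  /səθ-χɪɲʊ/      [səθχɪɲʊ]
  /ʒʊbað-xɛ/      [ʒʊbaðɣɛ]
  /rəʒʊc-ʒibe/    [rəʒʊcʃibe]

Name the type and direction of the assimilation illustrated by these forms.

progressive voicing assimilation

The segment that alternates is /q/, which surfaces as [ɢ] when adjacent to /d͡z/.
The change voiceless → voiced matches the voicing of the preceding /d͡z/, identifying this as voicing assimilation.
Place and manner are unchanged, so the assimilation is partial, not total.
The other alternating forms pattern the same way: /c/ → [ɟ] after /β/ (voiceless → voiced, matching voiced); /x/ → [ɣ] after /ð/ (voiceless → voiced, matching voiced); /ʒ/ → [ʃ] after /c/ (voiced → voiceless, matching voiceless) — only voicing changes, and always toward the preceding segment.
Nothing changes in [ɖɔʐβe], [səθχɪɲʊ]: there the adjacent consonants already agree in voicing (/β/ and /ʐ/ are both voiced; /χ/ and /θ/ are both voiceless), so these forms are consistent with the same rule.
Since the segment that changes follows the conditioning segment, the assimilation is progressive.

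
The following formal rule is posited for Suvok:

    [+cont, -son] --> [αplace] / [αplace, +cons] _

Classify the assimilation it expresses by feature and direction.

progressive place assimilation

The rule copies the place features (abbreviated [place]) from the environment onto the target, so the assimilating feature is place.
Since the environment is written before the underscore, the trigger precedes the target; the direction is progressive.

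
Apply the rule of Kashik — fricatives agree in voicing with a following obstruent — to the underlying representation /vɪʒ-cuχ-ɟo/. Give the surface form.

The rule targets /ʒ/ (voiced postalveolar fricative), which sits before the trigger /c/ (voiceless).
Changing only its voicing to voiceless gives [ʃ] — the voiceless postalveolar fricative.
At the second juncture, /χ/ likewise becomes [ʁ] adjacent to /ɟ/.

[vɪʃcuʁɟo]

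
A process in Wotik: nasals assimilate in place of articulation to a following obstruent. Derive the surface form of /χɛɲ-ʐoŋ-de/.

[χɛɳʐonde]

/ɲ/ is a voiced palatal nasal. The following trigger /ʐ/ is retroflex, so /ɲ/ must become retroflex as well.
The voiced retroflex nasal is [ɳ], so /ɲ/ → [ɳ].
At the second juncture, /ŋ/ likewise becomes [n] adjacent to /d/.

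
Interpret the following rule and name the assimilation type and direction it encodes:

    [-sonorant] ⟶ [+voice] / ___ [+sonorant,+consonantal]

The structural change is [+voice], and the conditioning segment [+sonorant,+consonantal] (a sonorant consonant) is itself voiced, so the target comes to share the voicing of its neighbour — voicing assimilation.
The conditioning segment sits to the right of the focus bar, meaning the trigger follows the segment that changes — regressive assimilation.

regressive voicing assimilation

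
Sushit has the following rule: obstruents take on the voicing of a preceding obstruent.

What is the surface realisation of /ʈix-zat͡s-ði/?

[ʈixsat͡sθi]

/z/ is a voiced alveolar fricative. The preceding trigger /x/ is voiceless, so /z/ must become voiceless as well.
A voiceless alveolar fricative is [s], so the surface segment is [s].
At the second juncture, /ð/ likewise becomes [θ] adjacent to /t͡s/.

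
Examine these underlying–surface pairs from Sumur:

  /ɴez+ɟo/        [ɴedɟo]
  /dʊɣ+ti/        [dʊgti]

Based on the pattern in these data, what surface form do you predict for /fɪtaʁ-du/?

[fɪtaɢdu]

The data show regressive manner assimilation: /z/ → [d] before /ɟ/; /ɣ/ → [g] before /t/. In each pair only manner changes, matching the following consonant, while place and voice stay constant.
/ʁ/ is a voiced uvular fricative. The following trigger /d/ is a stop, so /ʁ/ must become a stop as well.
The voiced uvular stop is [ɢ], so /ʁ/ → [ɢ].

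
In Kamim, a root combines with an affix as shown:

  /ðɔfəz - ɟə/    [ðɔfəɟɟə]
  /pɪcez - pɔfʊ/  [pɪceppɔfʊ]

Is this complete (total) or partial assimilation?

Underlying /z/ is realised as [ɟ] next to /ɟ/; /ɟ/ itself does not change.
The output [ɟ] is identical to the trigger /ɟ/ — every feature (place, manner, voicing) has been copied — so this is total assimilation.
The other form behaves the same way: /z/ → [p] before /p/ — in each case the output is a copy of the following consonant.

total assimilation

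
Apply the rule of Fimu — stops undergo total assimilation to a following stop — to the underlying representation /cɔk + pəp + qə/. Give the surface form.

[cɔppəqqə]

/k/ is the segment targeted by the rule; it sits immediately before /p/, so it assimilates completely and surfaces as [p].
The same rule applies at the second boundary: /p/ → [q] next to /q/.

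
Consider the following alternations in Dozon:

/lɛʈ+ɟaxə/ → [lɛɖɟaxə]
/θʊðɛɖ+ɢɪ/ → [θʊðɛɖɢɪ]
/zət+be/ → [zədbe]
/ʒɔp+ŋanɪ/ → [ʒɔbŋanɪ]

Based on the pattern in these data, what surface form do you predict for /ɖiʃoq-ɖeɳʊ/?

The data show regressive voicing assimilation: /ʈ/ → [ɖ] before /ɟ/; /t/ → [d] before /b/; /p/ → [b] before /ŋ/. In each pair only voicing changes, matching the following consonant, while place and manner stay constant.
Nothing changes in [θʊðɛɖɢɪ]: there the adjacent consonants already agree in voicing (/ɖ/ and /ɢ/ are both voiced), so this form is consistent with the same rule.
/q/ is a voiceless uvular stop. The following trigger /ɖ/ is voiced, so /q/ must become voiced as well.
A voiced uvular stop is [ɢ], so the surface segment is [ɢ].

[ɖiʃoɢɖeɳʊ]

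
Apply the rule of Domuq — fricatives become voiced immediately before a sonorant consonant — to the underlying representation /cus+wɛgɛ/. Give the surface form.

/s/ is a voiceless alveolar fricative. The following trigger /w/ is voiced, so /s/ must become voiced as well.
The voiced alveolar fricative is [z], so /s/ → [z].

[cuzwɛgɛ]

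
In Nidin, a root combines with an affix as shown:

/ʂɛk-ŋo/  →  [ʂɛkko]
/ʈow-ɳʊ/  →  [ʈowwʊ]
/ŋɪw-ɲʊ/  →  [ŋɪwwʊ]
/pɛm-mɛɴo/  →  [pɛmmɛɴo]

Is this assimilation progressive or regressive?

Comparing underlying and surface forms, /ŋ/ → [k] is the alternation; the neighbouring /k/ is constant.
The output [k] is identical to the trigger /k/ — every feature (place, manner, voicing) has been copied — so this is total assimilation.
The remaining alternations confirm this: /ɳ/ → [w] after /w/; /ɲ/ → [w] after /w/ — in each case the output is a copy of the preceding consonant.
In [pɛmmɛɴo] the two consonants at the boundary are already identical (/m/ + /m/), so the rule applies vacuously and nothing changes.
Since the segment that changes follows the conditioning segment, the assimilation is progressive.

progressive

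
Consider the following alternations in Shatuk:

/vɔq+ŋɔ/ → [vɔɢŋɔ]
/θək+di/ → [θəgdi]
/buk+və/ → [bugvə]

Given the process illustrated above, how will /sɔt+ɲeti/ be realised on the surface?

The data show regressive voicing assimilation: /q/ → [ɢ] before /ŋ/; /k/ → [g] before /d/; /k/ → [g] before /v/. In each pair only voicing changes, matching the following consonant, while place and manner stay constant.
The rule targets /t/ (voiceless alveolar stop), which sits before the trigger /ɲ/ (voiced).
The voiced alveolar stop is [d], so /t/ → [d].

[sɔdɲeti]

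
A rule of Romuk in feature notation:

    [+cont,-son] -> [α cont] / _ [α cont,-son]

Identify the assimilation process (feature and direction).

regressive manner assimilation

The rule copies [cont] (continuancy) from the environment onto the target fricatives; since [±cont] encodes the stop/fricative manner contrast, the assimilating dimension is manner.
Since the environment is written after the underscore, the trigger follows the target; the direction is regressive.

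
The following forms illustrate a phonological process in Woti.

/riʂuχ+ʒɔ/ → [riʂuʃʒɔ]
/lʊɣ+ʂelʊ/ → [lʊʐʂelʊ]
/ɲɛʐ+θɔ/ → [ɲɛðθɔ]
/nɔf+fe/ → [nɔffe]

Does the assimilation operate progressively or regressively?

Underlying /χ/ is realised as [ʃ] next to /ʒ/; /ʒ/ itself does not change.
The change uvular → postalveolar matches the place of the following /ʒ/, identifying this as place assimilation.
Checking the remaining alternations: /ɣ/ → [ʐ] before /ʂ/ (velar → retroflex, matching retroflex); /ʐ/ → [ð] before /θ/ (retroflex → dental, matching dental) — only place changes, and always toward the following segment.
Nothing changes in [nɔffe]: there the adjacent consonants already agree in place (/f/ and /f/ are both labiodental), so this form is consistent with the same rule.
Since the segment that changes precedes the conditioning segment, the assimilation is regressive.

regressive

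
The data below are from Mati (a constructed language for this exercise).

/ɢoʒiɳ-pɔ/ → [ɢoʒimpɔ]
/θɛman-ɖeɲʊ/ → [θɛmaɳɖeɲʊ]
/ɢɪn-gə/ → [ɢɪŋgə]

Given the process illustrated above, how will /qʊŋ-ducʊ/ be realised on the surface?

The data show regressive place assimilation: /ɳ/ → [m] before /p/; /n/ → [ɳ] before /ɖ/; /n/ → [ŋ] before /g/. In each pair only place changes, matching the following consonant, while manner and voice stay constant.
/ŋ/ is a voiced velar nasal. The following trigger /d/ is alveolar, so /ŋ/ must become alveolar as well.
Changing only its place to alveolar gives [n] — the voiced alveolar nasal.

[qʊnducʊ]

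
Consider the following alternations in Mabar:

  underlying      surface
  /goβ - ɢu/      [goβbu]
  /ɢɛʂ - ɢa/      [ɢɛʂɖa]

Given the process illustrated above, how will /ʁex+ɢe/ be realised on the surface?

[ʁexge]

The data show progressive place assimilation: /ɢ/ → [b] after /β/; /ɢ/ → [ɖ] after /ʂ/. In each pair only place changes, matching the preceding consonant, while manner and voice stay constant.
The rule targets /ɢ/ (voiced uvular stop), which sits after the trigger /x/ (velar).
A voiced velar stop is [g], so the surface segment is [g].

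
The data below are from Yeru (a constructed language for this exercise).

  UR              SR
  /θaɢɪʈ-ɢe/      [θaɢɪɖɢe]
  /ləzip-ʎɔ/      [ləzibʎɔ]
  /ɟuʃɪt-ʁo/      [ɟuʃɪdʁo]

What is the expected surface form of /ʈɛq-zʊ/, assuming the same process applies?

The data show regressive voicing assimilation: /ʈ/ → [ɖ] before /ɢ/; /p/ → [b] before /ʎ/; /t/ → [d] before /ʁ/. In each pair only voicing changes, matching the following consonant, while place and manner stay constant.
/q/ is a voiceless uvular stop. The following trigger /z/ is voiced, so /q/ must become voiced as well.
A voiced uvular stop is [ɢ], so the surface segment is [ɢ].

[ʈɛɢzʊ]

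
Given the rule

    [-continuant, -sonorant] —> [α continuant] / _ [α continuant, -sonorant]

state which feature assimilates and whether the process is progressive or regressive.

The shared variable α links the value of [continuant] on the target to that of the neighbouring obstruent. [continuant] distinguishes stops from fricatives — a manner-of-articulation feature — so this is manner assimilation.
The conditioning segment sits to the right of the focus bar, meaning the trigger follows the segment that changes — regressive assimilation.

regressive manner assimilation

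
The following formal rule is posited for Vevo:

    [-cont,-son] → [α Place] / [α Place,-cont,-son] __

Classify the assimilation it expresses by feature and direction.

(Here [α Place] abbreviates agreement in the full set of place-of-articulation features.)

progressive place assimilation

The rule copies the place features (abbreviated [Place]) from the environment onto the target, so the assimilating feature is place.
Since the environment is written before the underscore, the trigger precedes the target; the direction is progressive.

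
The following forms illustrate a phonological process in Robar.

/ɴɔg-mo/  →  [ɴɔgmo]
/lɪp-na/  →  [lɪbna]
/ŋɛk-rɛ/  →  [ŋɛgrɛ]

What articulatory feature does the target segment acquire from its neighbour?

voicing

The segment that alternates is /p/, which surfaces as [b] when adjacent to /n/.
/p/ is voiceless while /n/ is voiced; the output [b] is voiced, matching the trigger — so the feature that spreads is voicing.
Checking the remaining alternation: /k/ → [g] before /r/ (voiceless → voiced, matching voiced) — only voicing changes, and always toward the following segment.
Nothing changes in [ɴɔgmo]: there the adjacent consonants already agree in voicing (/g/ and /m/ are both voiced), so this form is consistent with the same rule.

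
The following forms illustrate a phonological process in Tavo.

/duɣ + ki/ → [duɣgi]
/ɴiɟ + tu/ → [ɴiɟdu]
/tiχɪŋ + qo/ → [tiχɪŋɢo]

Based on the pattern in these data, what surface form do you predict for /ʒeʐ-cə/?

[ʒeʐɟə]

The data show progressive voicing assimilation: /k/ → [g] after /ɣ/; /t/ → [d] after /ɟ/; /q/ → [ɢ] after /ŋ/. In each pair only voicing changes, matching the preceding consonant, while place and manner stay constant.
/c/ is a voiceless palatal stop. The preceding trigger /ʐ/ is voiced, so /c/ must become voiced as well.
Changing only its voicing to voiced gives [ɟ] — the voiced palatal stop.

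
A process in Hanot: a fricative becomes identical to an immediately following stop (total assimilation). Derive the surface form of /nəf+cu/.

/f/ is the segment targeted by the rule; it sits immediately before /c/, so it assimilates completely and surfaces as [c].

[nəccu]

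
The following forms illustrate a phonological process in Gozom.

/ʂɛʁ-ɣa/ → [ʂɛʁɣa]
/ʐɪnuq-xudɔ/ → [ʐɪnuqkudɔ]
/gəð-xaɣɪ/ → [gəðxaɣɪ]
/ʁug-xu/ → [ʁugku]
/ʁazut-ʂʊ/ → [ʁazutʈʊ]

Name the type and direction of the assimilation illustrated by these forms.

progressive manner assimilation

The segment that alternates is /x/, which surfaces as [k] when adjacent to /q/.
/x/ is a fricative while /q/ is a stop; the output [k] is a stop, matching the trigger — so the feature that spreads is manner.
Place and voice are unchanged, so the assimilation is partial, not total.
The other alternating forms pattern the same way: /x/ → [k] after /g/ (fricative → stop, matching a stop); /ʂ/ → [ʈ] after /t/ (fricative → stop, matching a stop) — only manner changes, and always toward the preceding segment.
No alternation appears in [ʂɛʁɣa], [gəðxaɣɪ]: there the adjacent consonants already agree in manner (/ɣ/ and /ʁ/ are both fricatives; /x/ and /ð/ are both fricatives), so these forms are consistent with the same rule.
The trigger is the preceding segment, so the direction is progressive (perseverative).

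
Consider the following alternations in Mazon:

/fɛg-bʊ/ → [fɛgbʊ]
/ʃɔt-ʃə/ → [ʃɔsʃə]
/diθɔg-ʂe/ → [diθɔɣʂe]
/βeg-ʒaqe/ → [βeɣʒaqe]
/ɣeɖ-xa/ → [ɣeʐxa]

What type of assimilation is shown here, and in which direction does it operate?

The segment that alternates is /t/, which surfaces as [s] when adjacent to /ʃ/.
The change stop → fricative matches the manner of the following /ʃ/, identifying this as manner assimilation.
Place and voice are unchanged, so the assimilation is partial, not total.
The same holds elsewhere in the data: /g/ → [ɣ] before /ʂ/ (stop → fricative, matching a fricative); /g/ → [ɣ] before /ʒ/ (stop → fricative, matching a fricative); /ɖ/ → [ʐ] before /x/ (stop → fricative, matching a fricative) — only manner changes, and always toward the following segment.
No alternation appears in [fɛgbʊ]: there the adjacent consonants already agree in manner (/g/ and /b/ are both stops), so this form is consistent with the same rule.
Since the segment that changes precedes the conditioning segment, the assimilation is regressive.

regressive manner assimilation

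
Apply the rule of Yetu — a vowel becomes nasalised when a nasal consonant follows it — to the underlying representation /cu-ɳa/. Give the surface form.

/u/ sits next to the nasal /ɳ/ and is therefore nasalised to [ũ].

[cũɳa]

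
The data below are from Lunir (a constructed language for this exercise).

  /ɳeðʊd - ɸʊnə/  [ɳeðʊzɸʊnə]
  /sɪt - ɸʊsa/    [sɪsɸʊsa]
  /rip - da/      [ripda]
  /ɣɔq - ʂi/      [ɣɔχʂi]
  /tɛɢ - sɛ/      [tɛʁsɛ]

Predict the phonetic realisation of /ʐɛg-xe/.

[ʐɛɣxe]

The data show regressive manner assimilation: /d/ → [z] before /ɸ/; /t/ → [s] before /ɸ/; /q/ → [χ] before /ʂ/; /ɢ/ → [ʁ] before /s/. In each pair only manner changes, matching the following consonant, while place and voice stay constant.
No alternation appears in [ripda]: there the adjacent consonants already agree in manner (/p/ and /d/ are both stops), so this form is consistent with the same rule.
/g/ is a voiced velar stop. The following trigger /x/ is a fricative, so /g/ must become a fricative as well.
Changing only its manner to fricative gives [ɣ] — the voiced velar fricative.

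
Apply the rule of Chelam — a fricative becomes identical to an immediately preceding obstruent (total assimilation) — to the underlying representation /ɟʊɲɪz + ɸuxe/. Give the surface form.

/ɸ/ is the segment targeted by the rule; it sits immediately after /z/, so it assimilates completely and surfaces as [z].

[ɟʊɲɪzzuxe]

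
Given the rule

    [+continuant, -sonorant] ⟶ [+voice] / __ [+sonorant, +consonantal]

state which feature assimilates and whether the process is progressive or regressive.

The target ([+continuant, -sonorant], fricatives) acquires [+voice] next to a sonorant consonant ([+sonorant, +consonantal]) — it takes on the voicing of its neighbour, so the feature that spreads is voicing.
Since the environment is written after the underscore, the trigger follows the target; the direction is regressive.

regressive voicing assimilation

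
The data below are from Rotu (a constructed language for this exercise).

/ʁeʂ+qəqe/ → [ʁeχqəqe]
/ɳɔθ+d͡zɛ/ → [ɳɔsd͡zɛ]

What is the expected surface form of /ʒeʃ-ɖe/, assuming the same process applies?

[ʒeʂɖe]

The data show regressive place assimilation: /ʂ/ → [χ] before /q/; /θ/ → [s] before /d͡z/. In each pair only place changes, matching the following consonant, while manner and voice stay constant.
/ʃ/ is a voiceless postalveolar fricative. The following trigger /ɖ/ is retroflex, so /ʃ/ must become retroflex as well.
The voiceless retroflex fricative is [ʂ], so /ʃ/ → [ʂ].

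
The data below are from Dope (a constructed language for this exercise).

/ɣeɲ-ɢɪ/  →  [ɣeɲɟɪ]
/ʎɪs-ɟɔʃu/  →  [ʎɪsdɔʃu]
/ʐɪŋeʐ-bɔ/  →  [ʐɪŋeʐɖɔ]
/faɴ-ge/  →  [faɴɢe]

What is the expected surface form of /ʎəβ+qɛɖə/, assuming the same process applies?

The data show progressive place assimilation: /ɢ/ → [ɟ] after /ɲ/; /ɟ/ → [d] after /s/; /b/ → [ɖ] after /ʐ/; /g/ → [ɢ] after /ɴ/. In each pair only place changes, matching the preceding consonant, while manner and voice stay constant.
/q/ is a voiceless uvular stop. The preceding trigger /β/ is bilabial, so /q/ must become bilabial as well.
A voiceless bilabial stop is [p], so the surface segment is [p].

[ʎəβpɛɖə]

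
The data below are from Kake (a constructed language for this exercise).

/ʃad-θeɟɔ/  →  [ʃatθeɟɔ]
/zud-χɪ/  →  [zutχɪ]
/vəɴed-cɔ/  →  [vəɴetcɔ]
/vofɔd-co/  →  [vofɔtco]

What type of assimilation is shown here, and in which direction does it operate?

Underlying /d/ is realised as [t] next to /θ/; /θ/ itself does not change.
The change voiced → voiceless matches the voicing of the following /θ/, identifying this as voicing assimilation.
Place and manner are unchanged, so the assimilation is partial, not total.
The same holds elsewhere in the data: /d/ → [t] before /χ/ (voiced → voiceless, matching voiceless); /d/ → [t] before /c/ (voiced → voiceless, matching voiceless) — only voicing changes, and always toward the following segment.
The trigger is the following segment, so the direction is regressive (anticipatory).

regressive voicing assimilation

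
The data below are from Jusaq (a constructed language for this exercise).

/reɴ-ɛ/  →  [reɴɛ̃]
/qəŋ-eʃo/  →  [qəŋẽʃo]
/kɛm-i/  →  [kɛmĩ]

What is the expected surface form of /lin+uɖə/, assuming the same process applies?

[linũɖə]

The data show progressive nasality assimilation (vowel nasalisation): /ɛ/ → [ɛ̃] after /ɴ/; /e/ → [ẽ] after /ŋ/; /i/ → [ĩ] after /m/ — a vowel is nasalised by an immediately preceding nasal consonant.
/u/ sits next to the nasal /n/ and is therefore nasalised to [ũ].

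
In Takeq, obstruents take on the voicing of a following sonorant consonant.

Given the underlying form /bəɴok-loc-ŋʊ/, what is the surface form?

[bəɴogloɟŋʊ]

/k/ is a voiceless velar stop. The following trigger /l/ is voiced, so /k/ must become voiced as well.
Changing only its voicing to voiced gives [g] — the voiced velar stop.
At the second juncture, /c/ likewise becomes [ɟ] adjacent to /ŋ/.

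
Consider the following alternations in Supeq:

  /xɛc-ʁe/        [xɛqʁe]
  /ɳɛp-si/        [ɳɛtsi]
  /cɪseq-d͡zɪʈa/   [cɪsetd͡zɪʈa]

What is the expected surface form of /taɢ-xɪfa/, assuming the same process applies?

[tagxɪfa]

The data show regressive place assimilation: /c/ → [q] before /ʁ/; /p/ → [t] before /s/; /q/ → [t] before /d͡z/. In each pair only place changes, matching the following consonant, while manner and voice stay constant.
/ɢ/ is a voiced uvular stop. The following trigger /x/ is velar, so /ɢ/ must become velar as well.
A voiced velar stop is [g], so the surface segment is [g].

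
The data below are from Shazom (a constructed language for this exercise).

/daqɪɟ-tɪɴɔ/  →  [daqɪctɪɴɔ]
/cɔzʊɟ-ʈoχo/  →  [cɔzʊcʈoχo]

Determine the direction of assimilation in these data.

regressive

Underlying /ɟ/ is realised as [c] next to /t/; /t/ itself does not change.
/ɟ/ is voiced while /t/ is voiceless; the output [c] is voiceless, matching the trigger — so the feature that spreads is voicing.
The same holds elsewhere in the data: /ɟ/ → [c] before /ʈ/ (voiced → voiceless, matching voiceless) — only voicing changes, and always toward the following segment.
Since the segment that changes precedes the conditioning segment, the assimilation is regressive.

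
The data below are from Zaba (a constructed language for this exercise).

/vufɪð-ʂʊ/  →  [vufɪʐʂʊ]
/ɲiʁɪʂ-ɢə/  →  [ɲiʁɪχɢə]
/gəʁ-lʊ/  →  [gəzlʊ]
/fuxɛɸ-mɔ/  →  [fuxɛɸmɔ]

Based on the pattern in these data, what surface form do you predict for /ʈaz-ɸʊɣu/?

[ʈaβɸʊɣu]

The data show regressive place assimilation: /ð/ → [ʐ] before /ʂ/; /ʂ/ → [χ] before /ɢ/; /ʁ/ → [z] before /l/. In each pair only place changes, matching the following consonant, while manner and voice stay constant.
No alternation appears in [fuxɛɸmɔ]: there the adjacent consonants already agree in place (/ɸ/ and /m/ are both bilabial), so this form is consistent with the same rule.
/z/ is a voiced alveolar fricative. The following trigger /ɸ/ is bilabial, so /z/ must become bilabial as well.
Changing only its place to bilabial gives [β] — the voiced bilabial fricative.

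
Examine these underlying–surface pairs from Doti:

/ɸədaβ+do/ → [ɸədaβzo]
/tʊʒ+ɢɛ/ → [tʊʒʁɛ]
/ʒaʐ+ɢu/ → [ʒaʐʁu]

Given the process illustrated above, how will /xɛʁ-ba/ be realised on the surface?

[xɛʁβa]

The data show progressive manner assimilation: /d/ → [z] after /β/; /ɢ/ → [ʁ] after /ʒ/; /ɢ/ → [ʁ] after /ʐ/. In each pair only manner changes, matching the preceding consonant, while place and voice stay constant.
/b/ is a voiced bilabial stop. The preceding trigger /ʁ/ is a fricative, so /b/ must become a fricative as well.
A voiced bilabial fricative is [β], so the surface segment is [β].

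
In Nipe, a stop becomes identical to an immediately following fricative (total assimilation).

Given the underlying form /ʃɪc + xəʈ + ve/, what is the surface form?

[ʃɪxxəvve]

/c/ is the segment targeted by the rule; it sits immediately before /x/, so it assimilates completely and surfaces as [x].
The same rule applies at the second boundary: /ʈ/ → [v] next to /v/.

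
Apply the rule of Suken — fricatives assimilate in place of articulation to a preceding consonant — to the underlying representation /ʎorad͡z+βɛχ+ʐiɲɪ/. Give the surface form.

The rule targets /β/ (voiced bilabial fricative), which sits after the trigger /d͡z/ (alveolar).
Changing only its place to alveolar gives [z] — the voiced alveolar fricative.
The same rule applies at the second boundary: /ʐ/ → [ʁ] next to /χ/.

[ʎorad͡zzɛχʁiɲɪ]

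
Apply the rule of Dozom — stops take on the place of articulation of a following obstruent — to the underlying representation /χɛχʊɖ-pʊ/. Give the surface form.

The rule targets /ɖ/ (voiced retroflex stop), which sits before the trigger /p/ (bilabial).
A voiced bilabial stop is [b], so the surface segment is [b].

[χɛχʊbpʊ]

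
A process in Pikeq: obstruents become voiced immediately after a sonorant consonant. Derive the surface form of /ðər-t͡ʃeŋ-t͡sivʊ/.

/t͡ʃ/ is a voiceless postalveolar affricate. The preceding trigger /r/ is voiced, so /t͡ʃ/ must become voiced as well.
Changing only its voicing to voiced gives [d͡ʒ] — the voiced postalveolar affricate.
The same rule applies at the second boundary: /t͡s/ → [d͡z] next to /ŋ/.

[ðərd͡ʒeŋd͡zivʊ]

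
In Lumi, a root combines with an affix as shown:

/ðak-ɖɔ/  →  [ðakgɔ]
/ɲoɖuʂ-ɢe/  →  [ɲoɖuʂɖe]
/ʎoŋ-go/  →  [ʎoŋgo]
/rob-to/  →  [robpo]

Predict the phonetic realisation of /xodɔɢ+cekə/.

The data show progressive place assimilation: /ɖ/ → [g] after /k/; /ɢ/ → [ɖ] after /ʂ/; /t/ → [p] after /b/. In each pair only place changes, matching the preceding consonant, while manner and voice stay constant.
No alternation appears in [ʎoŋgo]: there the adjacent consonants already agree in place (/g/ and /ŋ/ are both velar), so this form is consistent with the same rule.
The rule targets /c/ (voiceless palatal stop), which sits after the trigger /ɢ/ (uvular).
The voiceless uvular stop is [q], so /c/ → [q].

[xodɔɢqekə]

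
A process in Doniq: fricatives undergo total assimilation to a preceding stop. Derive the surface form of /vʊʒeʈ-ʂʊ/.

/ʂ/ is the segment targeted by the rule; it sits immediately after /ʈ/, so it assimilates completely and surfaces as [ʈ].

[vʊʒeʈʈʊ]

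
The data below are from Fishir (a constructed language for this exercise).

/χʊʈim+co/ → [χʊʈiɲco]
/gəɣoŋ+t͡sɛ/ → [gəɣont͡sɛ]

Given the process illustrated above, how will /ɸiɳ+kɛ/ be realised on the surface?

The data show regressive place assimilation: /m/ → [ɲ] before /c/; /ŋ/ → [n] before /t͡s/. In each pair only place changes, matching the following consonant, while manner and voice stay constant.
The rule targets /ɳ/ (voiced retroflex nasal), which sits before the trigger /k/ (velar).
Changing only its place to velar gives [ŋ] — the voiced velar nasal.

[ɸiŋkɛ]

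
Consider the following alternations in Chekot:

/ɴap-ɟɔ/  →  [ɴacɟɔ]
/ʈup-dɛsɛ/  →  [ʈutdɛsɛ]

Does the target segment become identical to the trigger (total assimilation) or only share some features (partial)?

Comparing underlying and surface forms, /p/ → [c] is the alternation; the neighbouring /ɟ/ is constant.
The change bilabial → palatal matches the place of the following /ɟ/, identifying this as place assimilation.
Manner and voice are unchanged, so the assimilation is partial, not total.
Checking the remaining alternation: /p/ → [t] before /d/ (bilabial → alveolar, matching alveolar) — only place changes, and always toward the following segment.

partial assimilation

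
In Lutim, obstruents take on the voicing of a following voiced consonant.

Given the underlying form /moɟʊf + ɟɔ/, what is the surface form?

[moɟʊvɟɔ]

/f/ is a voiceless labiodental fricative. The following trigger /ɟ/ is voiced, so /f/ must become voiced as well.
The voiced labiodental fricative is [v], so /f/ → [v].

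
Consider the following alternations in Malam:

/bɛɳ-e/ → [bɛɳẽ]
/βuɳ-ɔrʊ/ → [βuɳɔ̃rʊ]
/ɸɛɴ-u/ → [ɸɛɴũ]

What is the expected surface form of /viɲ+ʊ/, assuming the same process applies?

The data show progressive nasality assimilation (vowel nasalisation): /e/ → [ẽ] after /ɳ/; /ɔ/ → [ɔ̃] after /ɳ/; /u/ → [ũ] after /ɴ/ — a vowel is nasalised by an immediately preceding nasal consonant.
/ʊ/ sits next to the nasal /ɲ/ and is therefore nasalised to [ʊ̃].

[viɲʊ̃]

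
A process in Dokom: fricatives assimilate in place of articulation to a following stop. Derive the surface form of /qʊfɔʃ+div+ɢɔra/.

[qʊfɔsdiʁɢɔra]

/ʃ/ is a voiceless postalveolar fricative. The following trigger /d/ is alveolar, so /ʃ/ must become alveolar as well.
Changing only its place to alveolar gives [s] — the voiceless alveolar fricative.
The same rule applies at the second boundary: /v/ → [ʁ] next to /ɢ/.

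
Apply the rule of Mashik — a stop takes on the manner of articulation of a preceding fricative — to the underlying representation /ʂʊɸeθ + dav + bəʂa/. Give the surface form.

The rule targets /d/ (voiced alveolar stop), which sits after the trigger /θ/ (fricative).
The voiced alveolar fricative is [z], so /d/ → [z].
The same rule applies at the second boundary: /b/ → [β] next to /v/.

[ʂʊɸeθzavβəʂa]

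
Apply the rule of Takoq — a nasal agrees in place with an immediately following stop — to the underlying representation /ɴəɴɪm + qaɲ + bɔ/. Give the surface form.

[ɴəɴɪɴqambɔ]

The rule targets /m/ (voiced bilabial nasal), which sits before the trigger /q/ (uvular).
The voiced uvular nasal is [ɴ], so /m/ → [ɴ].
At the second juncture, /ɲ/ likewise becomes [m] adjacent to /b/.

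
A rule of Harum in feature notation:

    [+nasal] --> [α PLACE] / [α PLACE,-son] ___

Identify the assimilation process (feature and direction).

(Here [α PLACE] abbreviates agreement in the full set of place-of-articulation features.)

The rule copies the place features (abbreviated [PLACE]) from the environment onto the target, so the assimilating feature is place.
The conditioning segment sits to the left of the focus bar, meaning the trigger precedes the segment that changes — progressive assimilation.

progressive place assimilation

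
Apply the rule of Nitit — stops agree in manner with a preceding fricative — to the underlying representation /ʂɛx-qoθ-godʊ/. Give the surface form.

/q/ is a voiceless uvular stop. The preceding trigger /x/ is a fricative, so /q/ must become a fricative as well.
Changing only its manner to fricative gives [χ] — the voiceless uvular fricative.
The same rule applies at the second boundary: /g/ → [ɣ] next to /θ/.

[ʂɛxχoθɣodʊ]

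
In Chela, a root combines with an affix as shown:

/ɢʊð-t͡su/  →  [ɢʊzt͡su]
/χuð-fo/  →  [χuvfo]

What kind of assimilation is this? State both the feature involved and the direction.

Underlying /ð/ is realised as [z] next to /t͡s/; /t͡s/ itself does not change.
The change dental → alveolar matches the place of the following /t͡s/, identifying this as place assimilation.
Manner and voice are unchanged, so the assimilation is partial, not total.
The other alternating form patterns the same way: /ð/ → [v] before /f/ (dental → labiodental, matching labiodental) — only place changes, and always toward the following segment.
Since the segment that changes precedes the conditioning segment, the assimilation is regressive.

regressive place assimilation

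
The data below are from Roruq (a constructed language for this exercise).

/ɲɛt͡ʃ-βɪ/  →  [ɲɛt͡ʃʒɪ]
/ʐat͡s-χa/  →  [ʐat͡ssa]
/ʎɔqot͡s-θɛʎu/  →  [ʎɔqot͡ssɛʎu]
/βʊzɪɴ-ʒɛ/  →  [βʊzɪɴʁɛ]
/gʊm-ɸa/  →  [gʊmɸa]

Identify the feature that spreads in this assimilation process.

Comparing underlying and surface forms, /β/ → [ʒ] is the alternation; the neighbouring /t͡ʃ/ is constant.
/β/ is bilabial while /t͡ʃ/ is postalveolar; the output [ʒ] is postalveolar, matching the trigger — so the feature that spreads is place.
The other alternating forms pattern the same way: /χ/ → [s] after /t͡s/ (uvular → alveolar, matching alveolar); /θ/ → [s] after /t͡s/ (dental → alveolar, matching alveolar); /ʒ/ → [ʁ] after /ɴ/ (postalveolar → uvular, matching uvular) — only place changes, and always toward the preceding segment.
No alternation appears in [gʊmɸa]: there the adjacent consonants already agree in place (/ɸ/ and /m/ are both bilabial), so this form is consistent with the same rule.

place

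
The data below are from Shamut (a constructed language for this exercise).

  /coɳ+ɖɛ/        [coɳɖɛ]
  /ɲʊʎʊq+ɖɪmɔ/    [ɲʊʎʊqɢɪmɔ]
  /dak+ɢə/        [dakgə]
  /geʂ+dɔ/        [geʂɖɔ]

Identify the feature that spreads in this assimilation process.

Comparing underlying and surface forms, /ɖ/ → [ɢ] is the alternation; the neighbouring /q/ is constant.
The change retroflex → uvular matches the place of the preceding /q/, identifying this as place assimilation.
The same holds elsewhere in the data: /ɢ/ → [g] after /k/ (uvular → velar, matching velar); /d/ → [ɖ] after /ʂ/ (alveolar → retroflex, matching retroflex) — only place changes, and always toward the preceding segment.
Nothing changes in [coɳɖɛ]: there the adjacent consonants already agree in place (/ɖ/ and /ɳ/ are both retroflex), so this form is consistent with the same rule.

place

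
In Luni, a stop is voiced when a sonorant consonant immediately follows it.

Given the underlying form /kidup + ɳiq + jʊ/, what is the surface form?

/p/ is a voiceless bilabial stop. The following trigger /ɳ/ is voiced, so /p/ must become voiced as well.
A voiced bilabial stop is [b], so the surface segment is [b].
The same rule applies at the second boundary: /q/ → [ɢ] next to /j/.

[kidubɳiɢjʊ]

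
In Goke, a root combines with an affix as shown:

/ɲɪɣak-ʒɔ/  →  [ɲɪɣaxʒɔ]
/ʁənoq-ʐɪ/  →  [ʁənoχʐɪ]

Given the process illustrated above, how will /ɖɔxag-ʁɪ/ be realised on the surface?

[ɖɔxaɣʁɪ]

The data show regressive manner assimilation: /k/ → [x] before /ʒ/; /q/ → [χ] before /ʐ/. In each pair only manner changes, matching the following consonant, while place and voice stay constant.
The rule targets /g/ (voiced velar stop), which sits before the trigger /ʁ/ (fricative).
The voiced velar fricative is [ɣ], so /g/ → [ɣ].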